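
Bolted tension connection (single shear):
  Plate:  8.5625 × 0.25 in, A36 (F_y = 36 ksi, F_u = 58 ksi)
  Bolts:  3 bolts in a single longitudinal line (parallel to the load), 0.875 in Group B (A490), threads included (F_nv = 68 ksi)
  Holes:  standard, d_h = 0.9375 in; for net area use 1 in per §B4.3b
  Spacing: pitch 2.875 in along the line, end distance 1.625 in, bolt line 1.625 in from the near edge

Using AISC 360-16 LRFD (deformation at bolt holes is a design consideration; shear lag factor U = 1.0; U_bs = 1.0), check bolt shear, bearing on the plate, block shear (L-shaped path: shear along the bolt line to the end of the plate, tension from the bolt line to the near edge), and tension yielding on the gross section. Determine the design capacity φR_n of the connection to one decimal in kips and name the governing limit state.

Bolt shear: A_b = π(0.875)²/4 = 0.60132 in². φR_n = 0.75 × 68 × 0.60132 × 3 × 1 = 92.0 kips.
Bearing (0.25 in plate, F_u = 58 ksi): end bolts L_c = 1.625 − 0.9375/2 = 1.15625, R_n = min(1.2×1.15625×0.25×58, 2.4×0.875×0.25×58) = 20.119 kips/bolt; interior L_c = 2.875 − 0.9375 = 1.9375, R_n = 30.45 kips/bolt. φR_n = 0.75 × (1×20.119 + 2×30.45) = 60.8 kips.
Block shear: shear path 1×[1.625+2×2.875] = 1×7.375 in, A_gv = 1.8438, A_nv = 1×(7.375 − 2.5×1)×0.25 = 1.2188 in²; tension to near edge: (1.625 − 0.5×1)×0.25 = 0.28125 in². R_n = min(0.6×58×1.2188, 0.6×36×1.8438) + 1.0×58×0.28125 = min(42.414, 39.826) + 16.313 = 56.139 kips. φR_n = 0.75 × 56.139 = 42.1 kips.
Tension yield (gross): A_g = 8.5625×0.25 = 2.1406 in². φR_n = 0.90 × 36 × 2.1406 = 69.4 kips.
Governing: min(92.0, 60.8, 42.1, 69.4) = 42.1 kips → block shear.

42.1 kips (block shear governs)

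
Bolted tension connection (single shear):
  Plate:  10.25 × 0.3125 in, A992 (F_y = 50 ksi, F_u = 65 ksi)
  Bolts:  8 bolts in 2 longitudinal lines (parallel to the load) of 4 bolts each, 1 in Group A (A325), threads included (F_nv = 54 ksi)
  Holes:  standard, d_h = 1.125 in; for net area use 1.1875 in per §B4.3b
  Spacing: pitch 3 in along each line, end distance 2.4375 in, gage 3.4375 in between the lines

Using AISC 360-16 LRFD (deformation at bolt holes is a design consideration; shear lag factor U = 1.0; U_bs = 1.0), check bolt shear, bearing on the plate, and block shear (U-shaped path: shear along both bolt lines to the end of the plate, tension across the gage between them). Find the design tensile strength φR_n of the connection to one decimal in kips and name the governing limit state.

Bolt shear: A_b = π(1)²/4 = 0.7854 in². φR_n = 0.75 × 54 × 0.7854 × 8 × 1 = 254.5 kips.
Bearing (0.3125 in plate, F_u = 65 ksi): end bolts L_c = 2.4375 − 1.125/2 = 1.875, R_n = min(1.2×1.875×0.3125×65, 2.4×1×0.3125×65) = 45.703 kips/bolt; interior L_c = 3 − 1.125 = 1.875, R_n = 45.703 kips/bolt. φR_n = 0.75 × (2×45.703 + 6×45.703) = 274.2 kips.
Block shear: shear path 2×[2.4375+3×3] = 2×11.4375 in, A_gv = 7.1484, A_nv = 2×(11.4375 − 3.5×1.1875)×0.3125 = 4.5508 in²; tension across gage: (3.4375 − 1×1.1875)×0.3125 = 0.70313 in². R_n = min(0.6×65×4.5508, 0.6×50×7.1484) + 1.0×65×0.70313 = min(177.48, 214.45) + 45.703 = 223.18 kips. φR_n = 0.75 × 223.18 = 167.4 kips.
Governing: min(254.5, 274.2, 167.4) = 167.4 kips → block shear.

167.4 kips (block shear governs)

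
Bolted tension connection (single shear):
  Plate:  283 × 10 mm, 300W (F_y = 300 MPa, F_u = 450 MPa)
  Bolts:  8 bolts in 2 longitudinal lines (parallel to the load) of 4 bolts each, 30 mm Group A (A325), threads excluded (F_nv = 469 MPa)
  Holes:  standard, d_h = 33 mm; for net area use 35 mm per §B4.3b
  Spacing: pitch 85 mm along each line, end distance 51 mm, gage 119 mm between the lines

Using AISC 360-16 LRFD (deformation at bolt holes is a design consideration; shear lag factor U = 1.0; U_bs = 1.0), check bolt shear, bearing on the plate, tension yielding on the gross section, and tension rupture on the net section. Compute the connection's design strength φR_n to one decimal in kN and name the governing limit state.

Bolt shear: A_b = π(30)²/4 = 706.86 mm². φR_n = 0.75 × 469 × 706.86 × 8 × 1 = 1989.1 kN.
Bearing (10 mm plate, F_u = 450 MPa): end bolts L_c = 51 − 33/2 = 34.5, R_n = min(1.2×34.5×10×450, 2.4×30×10×450) = 186.3 kN/bolt; interior L_c = 85 − 33 = 52, R_n = 280.8 kN/bolt. φR_n = 0.75 × (2×186.3 + 6×280.8) = 1543.1 kN.
Tension yield (gross): A_g = 283×10 = 2830 mm². φR_n = 0.90 × 300 × 2830 = 764.1 kN.
Tension rupture (net): A_n = (283 − 2×35)×10 = 2130 mm² (U = 1.0, A_e = A_n). φR_n = 0.75 × 450 × 2130 = 718.9 kN.
Governing: min(1989.1, 1543.1, 764.1, 718.9) = 718.9 kN → net-section rupture.

718.9 kN (net-section rupture governs)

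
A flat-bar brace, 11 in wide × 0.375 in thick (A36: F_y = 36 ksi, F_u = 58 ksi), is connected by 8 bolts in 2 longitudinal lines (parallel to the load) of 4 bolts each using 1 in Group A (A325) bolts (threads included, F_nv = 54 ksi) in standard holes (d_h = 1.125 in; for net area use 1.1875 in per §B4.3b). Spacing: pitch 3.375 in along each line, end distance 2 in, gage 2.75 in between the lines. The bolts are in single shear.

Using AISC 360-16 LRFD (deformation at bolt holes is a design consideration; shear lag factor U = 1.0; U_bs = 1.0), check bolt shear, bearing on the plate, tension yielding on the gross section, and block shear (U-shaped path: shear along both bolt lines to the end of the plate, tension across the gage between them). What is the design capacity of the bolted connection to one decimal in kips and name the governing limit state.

Bolt shear: A_b = π(1)²/4 = 0.7854 in². φR_n = 0.75 × 54 × 0.7854 × 8 × 1 = 254.5 kips.
Bearing (0.375 in plate, F_u = 58 ksi): end bolts L_c = 2 − 1.125/2 = 1.4375, R_n = min(1.2×1.4375×0.375×58, 2.4×1×0.375×58) = 37.519 kips/bolt; interior L_c = 3.375 − 1.125 = 2.25, R_n = 52.2 kips/bolt. φR_n = 0.75 × (2×37.519 + 6×52.2) = 291.2 kips.
Tension yield (gross): A_g = 11×0.375 = 4.125 in². φR_n = 0.90 × 36 × 4.125 = 133.7 kips.
Block shear: shear path 2×[2+3×3.375] = 2×12.125 in, A_gv = 9.0938, A_nv = 2×(12.125 − 3.5×1.1875)×0.375 = 5.9766 in²; tension across gage: (2.75 − 1×1.1875)×0.375 = 0.58594 in². R_n = min(0.6×58×5.9766, 0.6×36×9.0938) + 1.0×58×0.58594 = min(207.99, 196.43) + 33.985 = 230.42 kips. φR_n = 0.75 × 230.42 = 172.8 kips.
Governing: min(254.5, 291.2, 133.7, 172.8) = 133.7 kips → gross-section yield.

133.7 kips (gross-section yield governs)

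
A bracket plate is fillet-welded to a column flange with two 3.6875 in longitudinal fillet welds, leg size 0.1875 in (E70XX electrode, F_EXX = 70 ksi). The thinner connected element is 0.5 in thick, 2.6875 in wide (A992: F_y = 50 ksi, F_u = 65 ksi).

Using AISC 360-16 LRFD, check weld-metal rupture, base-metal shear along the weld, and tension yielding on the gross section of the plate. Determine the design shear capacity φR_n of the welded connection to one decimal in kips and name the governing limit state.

30.8 kips (weld metal governs)

Weld metal: throat = 0.707×0.1875 = 0.13256 in, L = 2×3.6875 = 7.375 in. φR_n = 0.75 × 0.6 × 70 × 0.13256 × 7.375 = 30.8 kips.
Base metal shear (0.5 in plate): yield φR_n = 1.0×0.6×50×0.5×7.375 = 110.6 kips; rupture φR_n = 0.75×0.6×65×0.5×7.375 = 107.9 kips; take 107.9 kips (rupture).
Tension yield (gross): A_g = 2.6875×0.5 = 1.3438 in². φR_n = 0.90 × 50 × 1.3438 = 60.5 kips.
Governing: min(30.8, 107.9, 60.5) = 30.8 kips → weld metal.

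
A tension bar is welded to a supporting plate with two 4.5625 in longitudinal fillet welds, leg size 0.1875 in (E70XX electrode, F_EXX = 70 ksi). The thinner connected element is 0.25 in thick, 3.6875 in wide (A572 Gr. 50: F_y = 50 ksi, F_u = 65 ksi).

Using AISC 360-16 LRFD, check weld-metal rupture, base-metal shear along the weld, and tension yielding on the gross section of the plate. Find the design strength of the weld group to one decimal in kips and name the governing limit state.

38.1 kips (weld metal governs)

Weld metal: throat = 0.707×0.1875 = 0.13256 in, L = 2×4.5625 = 9.125 in. φR_n = 0.75 × 0.6 × 70 × 0.13256 × 9.125 = 38.1 kips.
Base metal shear (0.25 in plate): yield φR_n = 1.0×0.6×50×0.25×9.125 = 68.4 kips; rupture φR_n = 0.75×0.6×65×0.25×9.125 = 66.7 kips; take 66.7 kips (rupture).
Tension yield (gross): A_g = 3.6875×0.25 = 0.92188 in². φR_n = 0.90 × 50 × 0.92188 = 41.5 kips.
Governing: min(38.1, 66.7, 41.5) = 38.1 kips → weld metal.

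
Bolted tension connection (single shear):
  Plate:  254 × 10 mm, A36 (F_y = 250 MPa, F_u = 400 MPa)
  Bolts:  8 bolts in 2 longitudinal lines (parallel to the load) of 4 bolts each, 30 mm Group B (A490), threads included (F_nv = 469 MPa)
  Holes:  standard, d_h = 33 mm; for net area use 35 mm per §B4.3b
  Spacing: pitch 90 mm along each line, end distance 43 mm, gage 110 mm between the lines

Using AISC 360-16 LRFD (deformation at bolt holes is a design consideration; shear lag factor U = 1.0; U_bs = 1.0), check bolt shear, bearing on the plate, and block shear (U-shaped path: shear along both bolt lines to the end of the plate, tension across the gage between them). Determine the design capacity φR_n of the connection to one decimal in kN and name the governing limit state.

910.8 kN (block shear governs)

Bolt shear: A_b = π(30)²/4 = 706.86 mm². φR_n = 0.75 × 469 × 706.86 × 8 × 1 = 1989.1 kN.
Bearing (10 mm plate, F_u = 400 MPa): end bolts L_c = 43 − 33/2 = 26.5, R_n = min(1.2×26.5×10×400, 2.4×30×10×400) = 127.2 kN/bolt; interior L_c = 90 − 33 = 57, R_n = 273.6 kN/bolt. φR_n = 0.75 × (2×127.2 + 6×273.6) = 1422.0 kN.
Block shear: shear path 2×[43+3×90] = 2×313 mm, A_gv = 6260, A_nv = 2×(313 − 3.5×35)×10 = 3810 mm²; tension across gage: (110 − 1×35)×10 = 750 mm². R_n = min(0.6×400×3810, 0.6×250×6260) + 1.0×400×750 = min(914.4, 939) + 300 = 1214.4 kN. φR_n = 0.75 × 1214.4 = 910.8 kN.
Governing: min(1989.1, 1422.0, 910.8) = 910.8 kN → block shear.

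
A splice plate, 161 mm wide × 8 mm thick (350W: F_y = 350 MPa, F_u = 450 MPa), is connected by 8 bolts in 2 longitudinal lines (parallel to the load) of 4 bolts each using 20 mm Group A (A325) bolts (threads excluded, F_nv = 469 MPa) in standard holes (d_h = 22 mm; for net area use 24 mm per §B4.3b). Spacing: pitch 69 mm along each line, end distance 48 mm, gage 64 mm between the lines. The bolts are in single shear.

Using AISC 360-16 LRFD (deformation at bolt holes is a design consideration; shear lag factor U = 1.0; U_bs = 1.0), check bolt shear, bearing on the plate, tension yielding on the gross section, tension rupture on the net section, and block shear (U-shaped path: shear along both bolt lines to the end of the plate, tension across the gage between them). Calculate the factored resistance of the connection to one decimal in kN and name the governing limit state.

Bolt shear: A_b = π(20)²/4 = 314.16 mm². φR_n = 0.75 × 469 × 314.16 × 8 × 1 = 884.0 kN.
Bearing (8 mm plate, F_u = 450 MPa): end bolts L_c = 48 − 22/2 = 37, R_n = min(1.2×37×8×450, 2.4×20×8×450) = 159.84 kN/bolt; interior L_c = 69 − 22 = 47, R_n = 172.8 kN/bolt. φR_n = 0.75 × (2×159.84 + 6×172.8) = 1017.4 kN.
Tension yield (gross): A_g = 161×8 = 1288 mm². φR_n = 0.90 × 350 × 1288 = 405.7 kN.
Tension rupture (net): A_n = (161 − 2×24)×8 = 904 mm² (U = 1.0, A_e = A_n). φR_n = 0.75 × 450 × 904 = 305.1 kN.
Block shear: shear path 2×[48+3×69] = 2×255 mm, A_gv = 4080, A_nv = 2×(255 − 3.5×24)×8 = 2736 mm²; tension across gage: (64 − 1×24)×8 = 320 mm². R_n = min(0.6×450×2736, 0.6×350×4080) + 1.0×450×320 = min(738.72, 856.8) + 144 = 882.72 kN. φR_n = 0.75 × 882.72 = 662.0 kN.
Governing: min(884.0, 1017.4, 405.7, 305.1, 662.0) = 305.1 kN → net-section rupture.

305.1 kN (net-section rupture governs)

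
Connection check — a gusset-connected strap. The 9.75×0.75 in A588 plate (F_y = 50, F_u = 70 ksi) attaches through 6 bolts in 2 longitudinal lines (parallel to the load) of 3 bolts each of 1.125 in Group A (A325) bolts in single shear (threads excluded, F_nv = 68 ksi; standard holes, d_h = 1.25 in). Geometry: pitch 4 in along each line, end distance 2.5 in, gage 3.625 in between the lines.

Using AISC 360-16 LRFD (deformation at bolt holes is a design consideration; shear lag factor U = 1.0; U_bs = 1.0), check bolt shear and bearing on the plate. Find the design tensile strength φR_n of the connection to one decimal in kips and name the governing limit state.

Bolt shear: A_b = π(1.125)²/4 = 0.99402 in². φR_n = 0.75 × 68 × 0.99402 × 6 × 1 = 304.2 kips.
Bearing (0.75 in plate, F_u = 70 ksi): end bolts L_c = 2.5 − 1.25/2 = 1.875, R_n = min(1.2×1.875×0.75×70, 2.4×1.125×0.75×70) = 118.13 kips/bolt; interior L_c = 4 − 1.25 = 2.75, R_n = 141.75 kips/bolt. φR_n = 0.75 × (2×118.13 + 4×141.75) = 602.4 kips.
Governing: min(304.2, 602.4) = 304.2 kips → bolt shear.

304.2 kips (bolt shear governs)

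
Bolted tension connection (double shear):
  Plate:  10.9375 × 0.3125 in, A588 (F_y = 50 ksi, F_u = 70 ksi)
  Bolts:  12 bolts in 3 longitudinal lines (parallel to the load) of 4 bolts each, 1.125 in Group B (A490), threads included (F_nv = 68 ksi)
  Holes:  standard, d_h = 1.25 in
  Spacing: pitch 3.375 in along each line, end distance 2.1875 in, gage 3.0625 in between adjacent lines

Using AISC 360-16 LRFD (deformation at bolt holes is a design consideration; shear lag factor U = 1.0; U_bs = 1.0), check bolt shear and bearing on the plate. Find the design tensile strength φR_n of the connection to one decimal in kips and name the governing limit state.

Bolt shear: A_b = π(1.125)²/4 = 0.99402 in². φR_n = 0.75 × 68 × 0.99402 × 12 × 2 = 1216.7 kips.
Bearing (0.3125 in plate, F_u = 70 ksi): end bolts L_c = 2.1875 − 1.25/2 = 1.5625, R_n = min(1.2×1.5625×0.3125×70, 2.4×1.125×0.3125×70) = 41.016 kips/bolt; interior L_c = 3.375 − 1.25 = 2.125, R_n = 55.781 kips/bolt. φR_n = 0.75 × (3×41.016 + 9×55.781) = 468.8 kips.
Governing: min(1216.7, 468.8) = 468.8 kips → bearing.

468.8 kips (bearing governs)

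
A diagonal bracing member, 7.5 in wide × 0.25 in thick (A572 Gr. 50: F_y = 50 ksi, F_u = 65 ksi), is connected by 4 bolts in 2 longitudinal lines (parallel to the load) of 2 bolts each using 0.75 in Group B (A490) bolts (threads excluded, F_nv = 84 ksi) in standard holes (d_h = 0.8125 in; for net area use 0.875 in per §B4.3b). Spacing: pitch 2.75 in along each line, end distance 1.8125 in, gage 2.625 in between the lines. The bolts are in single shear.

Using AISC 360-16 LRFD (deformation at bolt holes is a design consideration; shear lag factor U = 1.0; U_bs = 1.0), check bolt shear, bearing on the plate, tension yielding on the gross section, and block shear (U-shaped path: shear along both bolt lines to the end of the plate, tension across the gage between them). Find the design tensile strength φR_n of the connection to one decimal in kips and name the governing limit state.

68.9 kips (block shear governs)

Bolt shear: A_b = π(0.75)²/4 = 0.44179 in². φR_n = 0.75 × 84 × 0.44179 × 4 × 1 = 111.3 kips.
Bearing (0.25 in plate, F_u = 65 ksi): end bolts L_c = 1.8125 − 0.8125/2 = 1.40625, R_n = min(1.2×1.40625×0.25×65, 2.4×0.75×0.25×65) = 27.422 kips/bolt; interior L_c = 2.75 − 0.8125 = 1.9375, R_n = 29.25 kips/bolt. φR_n = 0.75 × (2×27.422 + 2×29.25) = 85.0 kips.
Tension yield (gross): A_g = 7.5×0.25 = 1.875 in². φR_n = 0.90 × 50 × 1.875 = 84.4 kips.
Block shear: shear path 2×[1.8125+1×2.75] = 2×4.5625 in, A_gv = 2.2813, A_nv = 2×(4.5625 − 1.5×0.875)×0.25 = 1.625 in²; tension across gage: (2.625 − 1×0.875)×0.25 = 0.4375 in². R_n = min(0.6×65×1.625, 0.6×50×2.2813) + 1.0×65×0.4375 = min(63.375, 68.439) + 28.438 = 91.813 kips. φR_n = 0.75 × 91.813 = 68.9 kips.
Governing: min(111.3, 85.0, 84.4, 68.9) = 68.9 kips → block shear.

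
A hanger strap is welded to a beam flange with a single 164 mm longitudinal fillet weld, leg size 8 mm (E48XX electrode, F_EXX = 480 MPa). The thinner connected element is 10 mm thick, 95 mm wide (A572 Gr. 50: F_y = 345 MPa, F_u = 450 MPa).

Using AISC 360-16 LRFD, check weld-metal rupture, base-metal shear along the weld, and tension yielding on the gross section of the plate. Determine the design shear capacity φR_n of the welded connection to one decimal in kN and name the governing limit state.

200.4 kN (weld metal governs)

Weld metal: throat = 0.707×8 = 5.656 mm, L = 164 mm. φR_n = 0.75 × 0.6 × 480 × 5.656 × 164 = 200.4 kN.
Base metal shear (10 mm plate): yield φR_n = 1.0×0.6×345×10×164 = 339.5 kN; rupture φR_n = 0.75×0.6×450×10×164 = 332.1 kN; take 332.1 kN (rupture).
Tension yield (gross): A_g = 95×10 = 950 mm². φR_n = 0.90 × 345 × 950 = 295.0 kN.
Governing: min(200.4, 332.1, 295.0) = 200.4 kN → weld metal.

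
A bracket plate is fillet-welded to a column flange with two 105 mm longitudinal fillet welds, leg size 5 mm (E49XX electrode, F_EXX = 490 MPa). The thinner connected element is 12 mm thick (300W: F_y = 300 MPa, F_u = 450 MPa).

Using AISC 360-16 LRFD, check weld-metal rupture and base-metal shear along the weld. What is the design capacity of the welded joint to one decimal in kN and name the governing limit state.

163.7 kN (weld metal governs)

Weld metal: throat = 0.707×5 = 3.535 mm, L = 2×105 = 210 mm. φR_n = 0.75 × 0.6 × 490 × 3.535 × 210 = 163.7 kN.
Base metal shear (12 mm plate): yield φR_n = 1.0×0.6×300×12×210 = 453.6 kN; rupture φR_n = 0.75×0.6×450×12×210 = 510.3 kN; take 453.6 kN (yield).
Governing: min(163.7, 453.6) = 163.7 kN → weld metal.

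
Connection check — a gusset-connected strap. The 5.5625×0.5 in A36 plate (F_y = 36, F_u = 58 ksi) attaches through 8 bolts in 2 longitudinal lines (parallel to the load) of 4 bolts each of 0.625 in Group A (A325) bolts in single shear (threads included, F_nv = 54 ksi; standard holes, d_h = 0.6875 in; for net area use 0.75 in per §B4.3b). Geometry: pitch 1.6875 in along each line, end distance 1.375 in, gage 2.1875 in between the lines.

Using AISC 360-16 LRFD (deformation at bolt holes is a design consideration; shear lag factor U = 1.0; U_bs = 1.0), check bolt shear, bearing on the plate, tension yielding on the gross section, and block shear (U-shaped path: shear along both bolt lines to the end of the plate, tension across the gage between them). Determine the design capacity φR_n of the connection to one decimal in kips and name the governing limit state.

Bolt shear: A_b = π(0.625)²/4 = 0.3068 in². φR_n = 0.75 × 54 × 0.3068 × 8 × 1 = 99.4 kips.
Bearing (0.5 in plate, F_u = 58 ksi): end bolts L_c = 1.375 − 0.6875/2 = 1.03125, R_n = min(1.2×1.03125×0.5×58, 2.4×0.625×0.5×58) = 35.888 kips/bolt; interior L_c = 1.6875 − 0.6875 = 1, R_n = 34.8 kips/bolt. φR_n = 0.75 × (2×35.888 + 6×34.8) = 210.4 kips.
Tension yield (gross): A_g = 5.5625×0.5 = 2.7813 in². φR_n = 0.90 × 36 × 2.7813 = 90.1 kips.
Block shear: shear path 2×[1.375+3×1.6875] = 2×6.4375 in, A_gv = 6.4375, A_nv = 2×(6.4375 − 3.5×0.75)×0.5 = 3.8125 in²; tension across gage: (2.1875 − 1×0.75)×0.5 = 0.71875 in². R_n = min(0.6×58×3.8125, 0.6×36×6.4375) + 1.0×58×0.71875 = min(132.68, 139.05) + 41.688 = 174.37 kips. φR_n = 0.75 × 174.37 = 130.8 kips.
Governing: min(99.4, 210.4, 90.1, 130.8) = 90.1 kips → gross-section yield.

90.1 kips (gross-section yield governs)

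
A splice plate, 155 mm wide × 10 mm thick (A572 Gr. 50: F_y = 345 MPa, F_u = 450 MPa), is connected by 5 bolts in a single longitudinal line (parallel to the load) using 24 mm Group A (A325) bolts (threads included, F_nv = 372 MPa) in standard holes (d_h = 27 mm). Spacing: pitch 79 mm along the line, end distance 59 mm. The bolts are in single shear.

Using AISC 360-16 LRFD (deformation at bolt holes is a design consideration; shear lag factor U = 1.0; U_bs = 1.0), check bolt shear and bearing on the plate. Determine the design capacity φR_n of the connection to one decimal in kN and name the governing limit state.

Bolt shear: A_b = π(24)²/4 = 452.39 mm². φR_n = 0.75 × 372 × 452.39 × 5 × 1 = 631.1 kN.
Bearing (10 mm plate, F_u = 450 MPa): end bolts L_c = 59 − 27/2 = 45.5, R_n = min(1.2×45.5×10×450, 2.4×24×10×450) = 245.7 kN/bolt; interior L_c = 79 − 27 = 52, R_n = 259.2 kN/bolt. φR_n = 0.75 × (1×245.7 + 4×259.2) = 961.9 kN.
Governing: min(631.1, 961.9) = 631.1 kN → bolt shear.

631.1 kN (bolt shear governs)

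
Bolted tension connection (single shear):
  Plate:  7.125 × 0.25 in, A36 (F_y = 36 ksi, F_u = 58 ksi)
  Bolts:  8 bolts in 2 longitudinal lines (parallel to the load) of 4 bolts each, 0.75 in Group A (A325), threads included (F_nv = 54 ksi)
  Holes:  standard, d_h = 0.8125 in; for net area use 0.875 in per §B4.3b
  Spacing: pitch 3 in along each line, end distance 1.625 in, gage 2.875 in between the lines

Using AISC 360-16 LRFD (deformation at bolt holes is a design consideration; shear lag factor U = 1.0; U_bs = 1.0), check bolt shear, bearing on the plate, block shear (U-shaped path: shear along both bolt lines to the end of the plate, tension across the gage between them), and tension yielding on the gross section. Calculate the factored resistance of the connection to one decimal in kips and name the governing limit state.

Bolt shear: A_b = π(0.75)²/4 = 0.44179 in². φR_n = 0.75 × 54 × 0.44179 × 8 × 1 = 143.1 kips.
Bearing (0.25 in plate, F_u = 58 ksi): end bolts L_c = 1.625 − 0.8125/2 = 1.21875, R_n = min(1.2×1.21875×0.25×58, 2.4×0.75×0.25×58) = 21.206 kips/bolt; interior L_c = 3 − 0.8125 = 2.1875, R_n = 26.1 kips/bolt. φR_n = 0.75 × (2×21.206 + 6×26.1) = 149.3 kips.
Block shear: shear path 2×[1.625+3×3] = 2×10.625 in, A_gv = 5.3125, A_nv = 2×(10.625 − 3.5×0.875)×0.25 = 3.7813 in²; tension across gage: (2.875 − 1×0.875)×0.25 = 0.5 in². R_n = min(0.6×58×3.7813, 0.6×36×5.3125) + 1.0×58×0.5 = min(131.59, 114.75) + 29 = 143.75 kips. φR_n = 0.75 × 143.75 = 107.8 kips.
Tension yield (gross): A_g = 7.125×0.25 = 1.7813 in². φR_n = 0.90 × 36 × 1.7813 = 57.7 kips.
Governing: min(143.1, 149.3, 107.8, 57.7) = 57.7 kips → gross-section yield.

57.7 kips (gross-section yield governs)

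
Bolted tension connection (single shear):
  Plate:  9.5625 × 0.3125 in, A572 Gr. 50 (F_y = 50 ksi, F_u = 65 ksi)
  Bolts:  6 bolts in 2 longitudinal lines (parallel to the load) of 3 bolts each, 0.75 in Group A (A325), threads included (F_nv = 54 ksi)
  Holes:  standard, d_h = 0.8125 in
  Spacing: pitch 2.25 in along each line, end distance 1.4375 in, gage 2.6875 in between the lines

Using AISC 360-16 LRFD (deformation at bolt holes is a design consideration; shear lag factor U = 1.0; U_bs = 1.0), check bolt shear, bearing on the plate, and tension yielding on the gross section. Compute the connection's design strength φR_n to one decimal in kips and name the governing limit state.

107.4 kips (bolt shear governs)

Bolt shear: A_b = π(0.75)²/4 = 0.44179 in². φR_n = 0.75 × 54 × 0.44179 × 6 × 1 = 107.4 kips.
Bearing (0.3125 in plate, F_u = 65 ksi): end bolts L_c = 1.4375 − 0.8125/2 = 1.03125, R_n = min(1.2×1.03125×0.3125×65, 2.4×0.75×0.3125×65) = 25.137 kips/bolt; interior L_c = 2.25 − 0.8125 = 1.4375, R_n = 35.039 kips/bolt. φR_n = 0.75 × (2×25.137 + 4×35.039) = 142.8 kips.
Tension yield (gross): A_g = 9.5625×0.3125 = 2.9883 in². φR_n = 0.90 × 50 × 2.9883 = 134.5 kips.
Governing: min(107.4, 142.8, 134.5) = 107.4 kips → bolt shear.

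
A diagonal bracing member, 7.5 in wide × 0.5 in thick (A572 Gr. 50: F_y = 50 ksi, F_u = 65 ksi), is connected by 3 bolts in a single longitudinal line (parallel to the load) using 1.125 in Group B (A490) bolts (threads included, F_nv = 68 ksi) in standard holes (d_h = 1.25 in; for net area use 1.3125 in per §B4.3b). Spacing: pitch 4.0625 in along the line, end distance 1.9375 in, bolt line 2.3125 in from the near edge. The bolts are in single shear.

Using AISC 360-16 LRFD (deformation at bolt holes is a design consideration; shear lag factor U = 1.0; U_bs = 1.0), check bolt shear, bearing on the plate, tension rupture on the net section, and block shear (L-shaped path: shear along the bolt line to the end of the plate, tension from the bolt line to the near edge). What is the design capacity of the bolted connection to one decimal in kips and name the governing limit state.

Bolt shear: A_b = π(1.125)²/4 = 0.99402 in². φR_n = 0.75 × 68 × 0.99402 × 3 × 1 = 152.1 kips.
Bearing (0.5 in plate, F_u = 65 ksi): end bolts L_c = 1.9375 − 1.25/2 = 1.3125, R_n = min(1.2×1.3125×0.5×65, 2.4×1.125×0.5×65) = 51.188 kips/bolt; interior L_c = 4.0625 − 1.25 = 2.8125, R_n = 87.75 kips/bolt. φR_n = 0.75 × (1×51.188 + 2×87.75) = 170.0 kips.
Tension rupture (net): A_n = (7.5 − 1×1.3125)×0.5 = 3.0938 in² (U = 1.0, A_e = A_n). φR_n = 0.75 × 65 × 3.0938 = 150.8 kips.
Block shear: shear path 1×[1.9375+2×4.0625] = 1×10.0625 in, A_gv = 5.0313, A_nv = 1×(10.0625 − 2.5×1.3125)×0.5 = 3.3906 in²; tension to near edge: (2.3125 − 0.5×1.3125)×0.5 = 0.82813 in². R_n = min(0.6×65×3.3906, 0.6×50×5.0313) + 1.0×65×0.82813 = min(132.23, 150.94) + 53.828 = 186.06 kips. φR_n = 0.75 × 186.06 = 139.5 kips.
Governing: min(152.1, 170.0, 150.8, 139.5) = 139.5 kips → block shear.

139.5 kips (block shear governs)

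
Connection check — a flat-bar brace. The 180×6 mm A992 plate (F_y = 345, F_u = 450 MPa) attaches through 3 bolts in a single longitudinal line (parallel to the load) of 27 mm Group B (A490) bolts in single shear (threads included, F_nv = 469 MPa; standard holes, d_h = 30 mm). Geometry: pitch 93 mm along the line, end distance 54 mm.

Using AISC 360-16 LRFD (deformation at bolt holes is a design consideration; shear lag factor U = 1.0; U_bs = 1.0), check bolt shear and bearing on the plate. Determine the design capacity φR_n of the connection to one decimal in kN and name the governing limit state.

Bolt shear: A_b = π(27)²/4 = 572.56 mm². φR_n = 0.75 × 469 × 572.56 × 3 × 1 = 604.2 kN.
Bearing (6 mm plate, F_u = 450 MPa): end bolts L_c = 54 − 30/2 = 39, R_n = min(1.2×39×6×450, 2.4×27×6×450) = 126.36 kN/bolt; interior L_c = 93 − 30 = 63, R_n = 174.96 kN/bolt. φR_n = 0.75 × (1×126.36 + 2×174.96) = 357.2 kN.
Governing: min(604.2, 357.2) = 357.2 kN → bearing.

357.2 kN (bearing governs)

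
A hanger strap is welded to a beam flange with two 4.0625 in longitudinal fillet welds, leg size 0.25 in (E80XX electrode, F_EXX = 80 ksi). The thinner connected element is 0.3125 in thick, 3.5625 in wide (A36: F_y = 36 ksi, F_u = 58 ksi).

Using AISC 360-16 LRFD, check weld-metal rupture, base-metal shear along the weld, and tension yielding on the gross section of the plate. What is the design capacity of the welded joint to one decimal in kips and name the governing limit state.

Weld metal: throat = 0.707×0.25 = 0.17675 in, L = 2×4.0625 = 8.125 in. φR_n = 0.75 × 0.6 × 80 × 0.17675 × 8.125 = 51.7 kips.
Base metal shear (0.3125 in plate): yield φR_n = 1.0×0.6×36×0.3125×8.125 = 54.8 kips; rupture φR_n = 0.75×0.6×58×0.3125×8.125 = 66.3 kips; take 54.8 kips (yield).
Tension yield (gross): A_g = 3.5625×0.3125 = 1.1133 in². φR_n = 0.90 × 36 × 1.1133 = 36.1 kips.
Governing: min(51.7, 54.8, 36.1) = 36.1 kips → gross-section yield.

36.1 kips (gross-section yield governs)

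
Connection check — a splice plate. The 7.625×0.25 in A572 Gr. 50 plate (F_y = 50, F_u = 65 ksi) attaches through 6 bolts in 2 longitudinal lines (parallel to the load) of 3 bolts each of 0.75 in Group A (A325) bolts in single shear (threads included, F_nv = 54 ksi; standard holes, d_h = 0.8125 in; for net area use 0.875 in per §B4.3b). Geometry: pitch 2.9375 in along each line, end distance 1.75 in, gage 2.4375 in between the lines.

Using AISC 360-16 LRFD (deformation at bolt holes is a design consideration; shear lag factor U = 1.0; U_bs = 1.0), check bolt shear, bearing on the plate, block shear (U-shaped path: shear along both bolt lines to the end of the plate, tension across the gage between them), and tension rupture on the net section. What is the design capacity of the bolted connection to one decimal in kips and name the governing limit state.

71.6 kips (net-section rupture governs)

Bolt shear: A_b = π(0.75)²/4 = 0.44179 in². φR_n = 0.75 × 54 × 0.44179 × 6 × 1 = 107.4 kips.
Bearing (0.25 in plate, F_u = 65 ksi): end bolts L_c = 1.75 − 0.8125/2 = 1.34375, R_n = min(1.2×1.34375×0.25×65, 2.4×0.75×0.25×65) = 26.203 kips/bolt; interior L_c = 2.9375 − 0.8125 = 2.125, R_n = 29.25 kips/bolt. φR_n = 0.75 × (2×26.203 + 4×29.25) = 127.1 kips.
Block shear: shear path 2×[1.75+2×2.9375] = 2×7.625 in, A_gv = 3.8125, A_nv = 2×(7.625 − 2.5×0.875)×0.25 = 2.7188 in²; tension across gage: (2.4375 − 1×0.875)×0.25 = 0.39063 in². R_n = min(0.6×65×2.7188, 0.6×50×3.8125) + 1.0×65×0.39063 = min(106.03, 114.38) + 25.391 = 131.42 kips. φR_n = 0.75 × 131.42 = 98.6 kips.
Tension rupture (net): A_n = (7.625 − 2×0.875)×0.25 = 1.4688 in² (U = 1.0, A_e = A_n). φR_n = 0.75 × 65 × 1.4688 = 71.6 kips.
Governing: min(107.4, 127.1, 98.6, 71.6) = 71.6 kips → net-section rupture.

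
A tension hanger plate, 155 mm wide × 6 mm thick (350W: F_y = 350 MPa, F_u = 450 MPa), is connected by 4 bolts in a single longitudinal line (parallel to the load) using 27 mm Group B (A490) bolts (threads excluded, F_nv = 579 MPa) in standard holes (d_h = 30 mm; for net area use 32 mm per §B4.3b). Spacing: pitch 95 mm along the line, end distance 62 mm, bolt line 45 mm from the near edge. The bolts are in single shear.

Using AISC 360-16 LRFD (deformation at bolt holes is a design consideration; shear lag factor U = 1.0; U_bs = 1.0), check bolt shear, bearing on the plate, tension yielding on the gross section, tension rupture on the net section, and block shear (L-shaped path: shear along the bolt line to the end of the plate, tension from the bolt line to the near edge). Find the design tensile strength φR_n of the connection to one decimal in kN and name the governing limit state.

249.1 kN (net-section rupture governs)

Bolt shear: A_b = π(27)²/4 = 572.56 mm². φR_n = 0.75 × 579 × 572.56 × 4 × 1 = 994.5 kN.
Bearing (6 mm plate, F_u = 450 MPa): end bolts L_c = 62 − 30/2 = 47, R_n = min(1.2×47×6×450, 2.4×27×6×450) = 152.28 kN/bolt; interior L_c = 95 − 30 = 65, R_n = 174.96 kN/bolt. φR_n = 0.75 × (1×152.28 + 3×174.96) = 507.9 kN.
Tension yield (gross): A_g = 155×6 = 930 mm². φR_n = 0.90 × 350 × 930 = 293.0 kN.
Tension rupture (net): A_n = (155 − 1×32)×6 = 738 mm² (U = 1.0, A_e = A_n). φR_n = 0.75 × 450 × 738 = 249.1 kN.
Block shear: shear path 1×[62+3×95] = 1×347 mm, A_gv = 2082, A_nv = 1×(347 − 3.5×32)×6 = 1410 mm²; tension to near edge: (45 − 0.5×32)×6 = 174 mm². R_n = min(0.6×450×1410, 0.6×350×2082) + 1.0×450×174 = min(380.7, 437.22) + 78.3 = 459 kN. φR_n = 0.75 × 459 = 344.3 kN.
Governing: min(994.5, 507.9, 293.0, 249.1, 344.3) = 249.1 kN → net-section rupture.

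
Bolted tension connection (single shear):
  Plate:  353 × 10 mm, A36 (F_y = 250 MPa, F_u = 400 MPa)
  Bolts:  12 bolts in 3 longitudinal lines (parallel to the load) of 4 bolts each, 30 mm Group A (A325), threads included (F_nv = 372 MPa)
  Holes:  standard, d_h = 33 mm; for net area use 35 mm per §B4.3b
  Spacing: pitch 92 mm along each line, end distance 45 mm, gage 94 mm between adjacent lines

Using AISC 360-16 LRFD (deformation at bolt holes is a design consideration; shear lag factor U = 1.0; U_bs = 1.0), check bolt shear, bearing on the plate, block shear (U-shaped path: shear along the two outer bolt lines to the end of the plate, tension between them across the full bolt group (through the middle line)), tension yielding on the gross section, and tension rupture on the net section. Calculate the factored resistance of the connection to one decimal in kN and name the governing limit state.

Bolt shear: A_b = π(30)²/4 = 706.86 mm². φR_n = 0.75 × 372 × 706.86 × 12 × 1 = 2366.6 kN.
Bearing (10 mm plate, F_u = 400 MPa): end bolts L_c = 45 − 33/2 = 28.5, R_n = min(1.2×28.5×10×400, 2.4×30×10×400) = 136.8 kN/bolt; interior L_c = 92 − 33 = 59, R_n = 283.2 kN/bolt. φR_n = 0.75 × (3×136.8 + 9×283.2) = 2219.4 kN.
Block shear: shear path 2×[45+3×92] = 2×321 mm, A_gv = 6420, A_nv = 2×(321 − 3.5×35)×10 = 3970 mm²; tension across gage: (188 − 2×35)×10 = 1180 mm². R_n = min(0.6×400×3970, 0.6×250×6420) + 1.0×400×1180 = min(952.8, 963) + 472 = 1424.8 kN. φR_n = 0.75 × 1424.8 = 1068.6 kN.
Tension yield (gross): A_g = 353×10 = 3530 mm². φR_n = 0.90 × 250 × 3530 = 794.3 kN.
Tension rupture (net): A_n = (353 − 3×35)×10 = 2480 mm² (U = 1.0, A_e = A_n). φR_n = 0.75 × 400 × 2480 = 744.0 kN.
Governing: min(2366.6, 2219.4, 1068.6, 794.3, 744.0) = 744.0 kN → net-section rupture.

744.0 kN (net-section rupture governs)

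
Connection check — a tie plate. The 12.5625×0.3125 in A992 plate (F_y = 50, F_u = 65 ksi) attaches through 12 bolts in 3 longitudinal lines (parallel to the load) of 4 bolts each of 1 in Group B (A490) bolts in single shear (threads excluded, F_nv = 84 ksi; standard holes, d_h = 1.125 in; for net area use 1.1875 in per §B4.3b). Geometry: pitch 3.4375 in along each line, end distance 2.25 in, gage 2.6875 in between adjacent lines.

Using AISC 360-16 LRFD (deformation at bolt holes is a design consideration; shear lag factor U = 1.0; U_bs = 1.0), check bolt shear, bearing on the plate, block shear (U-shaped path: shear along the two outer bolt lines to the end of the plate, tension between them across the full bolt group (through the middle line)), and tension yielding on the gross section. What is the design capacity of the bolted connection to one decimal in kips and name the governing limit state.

176.7 kips (gross-section yield governs)

Bolt shear: A_b = π(1)²/4 = 0.7854 in². φR_n = 0.75 × 84 × 0.7854 × 12 × 1 = 593.8 kips.
Bearing (0.3125 in plate, F_u = 65 ksi): end bolts L_c = 2.25 − 1.125/2 = 1.6875, R_n = min(1.2×1.6875×0.3125×65, 2.4×1×0.3125×65) = 41.133 kips/bolt; interior L_c = 3.4375 − 1.125 = 2.3125, R_n = 48.75 kips/bolt. φR_n = 0.75 × (3×41.133 + 9×48.75) = 421.6 kips.
Block shear: shear path 2×[2.25+3×3.4375] = 2×12.5625 in, A_gv = 7.8516, A_nv = 2×(12.5625 − 3.5×1.1875)×0.3125 = 5.2539 in²; tension across gage: (5.375 − 2×1.1875)×0.3125 = 0.9375 in². R_n = min(0.6×65×5.2539, 0.6×50×7.8516) + 1.0×65×0.9375 = min(204.9, 235.55) + 60.938 = 265.84 kips. φR_n = 0.75 × 265.84 = 199.4 kips.
Tension yield (gross): A_g = 12.5625×0.3125 = 3.9258 in². φR_n = 0.90 × 50 × 3.9258 = 176.7 kips.
Governing: min(593.8, 421.6, 199.4, 176.7) = 176.7 kips → gross-section yield.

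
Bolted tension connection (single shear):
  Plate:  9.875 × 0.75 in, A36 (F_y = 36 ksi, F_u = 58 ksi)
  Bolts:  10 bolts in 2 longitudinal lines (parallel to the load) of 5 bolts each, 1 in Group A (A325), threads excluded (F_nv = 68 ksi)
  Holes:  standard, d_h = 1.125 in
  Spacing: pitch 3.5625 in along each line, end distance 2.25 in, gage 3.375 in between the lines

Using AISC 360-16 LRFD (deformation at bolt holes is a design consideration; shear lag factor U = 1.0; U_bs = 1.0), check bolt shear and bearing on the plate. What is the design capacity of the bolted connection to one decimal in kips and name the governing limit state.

400.6 kips (bolt shear governs)

Bolt shear: A_b = π(1)²/4 = 0.7854 in². φR_n = 0.75 × 68 × 0.7854 × 10 × 1 = 400.6 kips.
Bearing (0.75 in plate, F_u = 58 ksi): end bolts L_c = 2.25 − 1.125/2 = 1.6875, R_n = min(1.2×1.6875×0.75×58, 2.4×1×0.75×58) = 88.088 kips/bolt; interior L_c = 3.5625 − 1.125 = 2.4375, R_n = 104.4 kips/bolt. φR_n = 0.75 × (2×88.088 + 8×104.4) = 758.5 kips.
Governing: min(400.6, 758.5) = 400.6 kips → bolt shear.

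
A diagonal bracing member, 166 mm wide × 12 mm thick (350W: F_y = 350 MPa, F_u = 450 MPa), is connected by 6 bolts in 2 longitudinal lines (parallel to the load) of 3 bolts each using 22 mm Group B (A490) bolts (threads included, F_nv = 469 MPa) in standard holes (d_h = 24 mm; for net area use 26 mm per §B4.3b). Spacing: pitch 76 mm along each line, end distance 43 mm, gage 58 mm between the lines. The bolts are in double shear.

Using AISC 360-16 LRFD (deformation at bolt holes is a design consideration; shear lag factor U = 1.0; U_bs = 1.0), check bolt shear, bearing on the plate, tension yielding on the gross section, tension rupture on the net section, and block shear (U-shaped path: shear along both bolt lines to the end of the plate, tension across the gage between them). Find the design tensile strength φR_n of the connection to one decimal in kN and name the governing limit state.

Bolt shear: A_b = π(22)²/4 = 380.13 mm². φR_n = 0.75 × 469 × 380.13 × 6 × 2 = 1604.5 kN.
Bearing (12 mm plate, F_u = 450 MPa): end bolts L_c = 43 − 24/2 = 31, R_n = min(1.2×31×12×450, 2.4×22×12×450) = 200.88 kN/bolt; interior L_c = 76 − 24 = 52, R_n = 285.12 kN/bolt. φR_n = 0.75 × (2×200.88 + 4×285.12) = 1156.7 kN.
Tension yield (gross): A_g = 166×12 = 1992 mm². φR_n = 0.90 × 350 × 1992 = 627.5 kN.
Tension rupture (net): A_n = (166 − 2×26)×12 = 1368 mm² (U = 1.0, A_e = A_n). φR_n = 0.75 × 450 × 1368 = 461.7 kN.
Block shear: shear path 2×[43+2×76] = 2×195 mm, A_gv = 4680, A_nv = 2×(195 − 2.5×26)×12 = 3120 mm²; tension across gage: (58 − 1×26)×12 = 384 mm². R_n = min(0.6×450×3120, 0.6×350×4680) + 1.0×450×384 = min(842.4, 982.8) + 172.8 = 1015.2 kN. φR_n = 0.75 × 1015.2 = 761.4 kN.
Governing: min(1604.5, 1156.7, 627.5, 461.7, 761.4) = 461.7 kN → net-section rupture.

461.7 kN (net-section rupture governs)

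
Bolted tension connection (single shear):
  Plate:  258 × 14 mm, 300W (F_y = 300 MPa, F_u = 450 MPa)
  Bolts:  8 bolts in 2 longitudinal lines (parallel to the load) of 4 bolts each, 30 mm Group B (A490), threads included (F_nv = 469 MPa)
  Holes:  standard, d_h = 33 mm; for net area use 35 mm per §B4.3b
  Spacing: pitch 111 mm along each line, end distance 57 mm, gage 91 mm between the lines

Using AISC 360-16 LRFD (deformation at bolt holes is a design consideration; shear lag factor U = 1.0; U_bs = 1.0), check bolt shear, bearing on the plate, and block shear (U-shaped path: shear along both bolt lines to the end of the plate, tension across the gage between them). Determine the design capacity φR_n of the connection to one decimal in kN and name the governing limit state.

Bolt shear: A_b = π(30)²/4 = 706.86 mm². φR_n = 0.75 × 469 × 706.86 × 8 × 1 = 1989.1 kN.
Bearing (14 mm plate, F_u = 450 MPa): end bolts L_c = 57 − 33/2 = 40.5, R_n = min(1.2×40.5×14×450, 2.4×30×14×450) = 306.18 kN/bolt; interior L_c = 111 − 33 = 78, R_n = 453.6 kN/bolt. φR_n = 0.75 × (2×306.18 + 6×453.6) = 2500.5 kN.
Block shear: shear path 2×[57+3×111] = 2×390 mm, A_gv = 10920, A_nv = 2×(390 − 3.5×35)×14 = 7490 mm²; tension across gage: (91 − 1×35)×14 = 784 mm². R_n = min(0.6×450×7490, 0.6×300×10920) + 1.0×450×784 = min(2022.3, 1965.6) + 352.8 = 2318.4 kN. φR_n = 0.75 × 2318.4 = 1738.8 kN.
Governing: min(1989.1, 2500.5, 1738.8) = 1738.8 kN → block shear.

1738.8 kN (block shear governs)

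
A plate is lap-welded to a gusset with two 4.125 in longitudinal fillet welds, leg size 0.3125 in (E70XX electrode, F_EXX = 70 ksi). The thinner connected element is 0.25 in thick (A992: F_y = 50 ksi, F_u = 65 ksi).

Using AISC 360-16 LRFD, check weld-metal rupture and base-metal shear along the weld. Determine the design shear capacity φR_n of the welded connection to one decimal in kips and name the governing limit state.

57.4 kips (weld metal governs)

Weld metal: throat = 0.707×0.3125 = 0.22094 in, L = 2×4.125 = 8.25 in. φR_n = 0.75 × 0.6 × 70 × 0.22094 × 8.25 = 57.4 kips.
Base metal shear (0.25 in plate): yield φR_n = 1.0×0.6×50×0.25×8.25 = 61.9 kips; rupture φR_n = 0.75×0.6×65×0.25×8.25 = 60.3 kips; take 60.3 kips (rupture).
Governing: min(57.4, 60.3) = 57.4 kips → weld metal.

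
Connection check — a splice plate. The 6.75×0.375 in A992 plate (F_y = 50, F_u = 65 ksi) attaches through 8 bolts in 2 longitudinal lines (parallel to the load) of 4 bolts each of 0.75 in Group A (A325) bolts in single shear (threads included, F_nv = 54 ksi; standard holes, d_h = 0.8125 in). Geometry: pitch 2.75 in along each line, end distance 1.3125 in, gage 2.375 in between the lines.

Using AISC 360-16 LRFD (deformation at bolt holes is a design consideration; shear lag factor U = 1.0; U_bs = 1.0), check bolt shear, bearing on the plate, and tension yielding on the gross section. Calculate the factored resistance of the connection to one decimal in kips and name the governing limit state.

Bolt shear: A_b = π(0.75)²/4 = 0.44179 in². φR_n = 0.75 × 54 × 0.44179 × 8 × 1 = 143.1 kips.
Bearing (0.375 in plate, F_u = 65 ksi): end bolts L_c = 1.3125 − 0.8125/2 = 0.90625, R_n = min(1.2×0.90625×0.375×65, 2.4×0.75×0.375×65) = 26.508 kips/bolt; interior L_c = 2.75 − 0.8125 = 1.9375, R_n = 43.875 kips/bolt. φR_n = 0.75 × (2×26.508 + 6×43.875) = 237.2 kips.
Tension yield (gross): A_g = 6.75×0.375 = 2.5313 in². φR_n = 0.90 × 50 × 2.5313 = 113.9 kips.
Governing: min(143.1, 237.2, 113.9) = 113.9 kips → gross-section yield.

113.9 kips (gross-section yield governs)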